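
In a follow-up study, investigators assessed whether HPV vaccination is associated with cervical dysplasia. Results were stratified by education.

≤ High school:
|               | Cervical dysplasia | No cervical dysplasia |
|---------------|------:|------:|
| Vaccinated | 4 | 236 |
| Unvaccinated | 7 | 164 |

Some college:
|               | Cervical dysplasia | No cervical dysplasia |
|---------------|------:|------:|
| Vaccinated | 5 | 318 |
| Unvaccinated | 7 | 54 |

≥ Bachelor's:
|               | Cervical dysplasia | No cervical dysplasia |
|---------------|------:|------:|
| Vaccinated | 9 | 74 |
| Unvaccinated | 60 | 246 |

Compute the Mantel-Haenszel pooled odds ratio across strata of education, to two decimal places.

0.38

OR_MH = Σ(aᵢdᵢ/nᵢ) / Σ(bᵢcᵢ/nᵢ), where nᵢ is the stratum total.
Stratum 1 (≤ High school): n = 411; a·d/n = 4·164/411 = 1.5961; b·c/n = 236·7/411 = 4.0195
Stratum 2 (Some college): n = 384; a·d/n = 5·54/384 = 0.7031; b·c/n = 318·7/384 = 5.7969
Stratum 3 (≥ Bachelor's): n = 389; a·d/n = 9·246/389 = 5.6915; b·c/n = 74·60/389 = 11.4139
OR_MH = (1.5961 + 0.7031 + 5.6915) / (4.0195 + 5.7969 + 11.4139) = 7.9907 / 21.2302 = 0.37639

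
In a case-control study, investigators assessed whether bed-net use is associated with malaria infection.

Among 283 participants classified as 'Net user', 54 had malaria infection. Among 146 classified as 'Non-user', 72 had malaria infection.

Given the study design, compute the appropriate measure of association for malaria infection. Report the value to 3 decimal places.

From the description: a = 54, b = 229, c = 72, d = 74.
This is a case-control study: participants were sampled on outcome status, so risks in the source population cannot be estimated directly — relative risk is not valid here. The odds ratio is the appropriate measure.
OR = (a·d)/(b·c) = (54 × 74) / (229 × 72) = 3996 / 16488 = 0.24236

0.242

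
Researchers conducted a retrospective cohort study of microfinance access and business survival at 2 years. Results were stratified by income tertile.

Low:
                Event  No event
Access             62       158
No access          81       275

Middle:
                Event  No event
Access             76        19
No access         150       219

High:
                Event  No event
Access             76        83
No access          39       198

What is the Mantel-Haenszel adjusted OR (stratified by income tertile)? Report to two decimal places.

OR_MH = Σ(aᵢdᵢ/nᵢ) / Σ(bᵢcᵢ/nᵢ), where nᵢ is the stratum total.
Stratum 1 (Low): n = 576; a·d/n = 62·275/576 = 29.6007; b·c/n = 158·81/576 = 22.2188
Stratum 2 (Middle): n = 464; a·d/n = 76·219/464 = 35.8707; b·c/n = 19·150/464 = 6.1422
Stratum 3 (High): n = 396; a·d/n = 76·198/396 = 38.0000; b·c/n = 83·39/396 = 8.1742
OR_MH = (29.6007 + 35.8707 + 38.0000) / (22.2188 + 6.1422 + 8.1742) = 103.4714 / 36.5352 = 2.83210

2.83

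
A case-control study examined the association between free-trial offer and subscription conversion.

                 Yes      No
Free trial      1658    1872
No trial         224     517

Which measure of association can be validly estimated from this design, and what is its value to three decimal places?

Cells: a = 1658, b = 1872, c = 224, d = 517.
This is a case-control study: participants were sampled on outcome status, so risks in the source population cannot be estimated directly — relative risk is not valid here. The odds ratio is the appropriate measure.
OR = (a·d)/(b·c) = (1658 × 517) / (1872 × 224) = 857186 / 419328 = 2.04419

2.044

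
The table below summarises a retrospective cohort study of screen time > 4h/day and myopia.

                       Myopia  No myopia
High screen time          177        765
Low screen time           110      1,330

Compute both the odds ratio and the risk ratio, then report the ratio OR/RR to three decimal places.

Cells: a = 177, b = 765, c = 110, d = 1330.
OR = (177·1330)/(765·110) = 235410/84150 = 2.79750
Risk in exposed = 177/942 = 0.18790; risk in unexposed = 110/1440 = 0.07639; RR = 2.45976
OR/RR = 2.79750 / 2.45976 = 1.13731
The outcome is not rare, so the OR lies further from 1 than the RR.

1.137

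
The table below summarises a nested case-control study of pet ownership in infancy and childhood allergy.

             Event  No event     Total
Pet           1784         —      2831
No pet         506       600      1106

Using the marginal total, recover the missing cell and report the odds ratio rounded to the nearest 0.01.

2.02

The missing cell is in the exposed row: 2831 − 1784 = 1047.
So a = 1784, b = 1047, c = 506, d = 600.
OR = (a·d)/(b·c) = (1784 × 600) / (1047 × 506) = 1070400 / 529782 = 2.02045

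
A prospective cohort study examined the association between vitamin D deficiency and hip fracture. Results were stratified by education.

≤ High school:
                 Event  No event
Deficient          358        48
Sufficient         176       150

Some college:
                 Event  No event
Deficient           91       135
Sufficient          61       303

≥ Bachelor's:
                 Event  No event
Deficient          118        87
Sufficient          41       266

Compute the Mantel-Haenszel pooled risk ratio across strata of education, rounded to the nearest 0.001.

RR_MH = Σ(aᵢ·n₀ᵢ/nᵢ) / Σ(cᵢ·n₁ᵢ/nᵢ), with n₁ᵢ = aᵢ+bᵢ (exposed), n₀ᵢ = cᵢ+dᵢ (unexposed), nᵢ = n₁ᵢ+n₀ᵢ.
Stratum 1 (≤ High school): n₁ = 406, n₀ = 326, n = 732; a·n₀/n = 358·326/732 = 159.4372; c·n₁/n = 176·406/732 = 97.6175
Stratum 2 (Some college): n₁ = 226, n₀ = 364, n = 590; a·n₀/n = 91·364/590 = 56.1424; c·n₁/n = 61·226/590 = 23.3661
Stratum 3 (≥ Bachelor's): n₁ = 205, n₀ = 307, n = 512; a·n₀/n = 118·307/512 = 70.7539; c·n₁/n = 41·205/512 = 16.4160
RR_MH = (159.4372 + 56.1424 + 70.7539) / (97.6175 + 23.3661 + 16.4160) = 286.3334 / 137.3996 = 2.08395

2.084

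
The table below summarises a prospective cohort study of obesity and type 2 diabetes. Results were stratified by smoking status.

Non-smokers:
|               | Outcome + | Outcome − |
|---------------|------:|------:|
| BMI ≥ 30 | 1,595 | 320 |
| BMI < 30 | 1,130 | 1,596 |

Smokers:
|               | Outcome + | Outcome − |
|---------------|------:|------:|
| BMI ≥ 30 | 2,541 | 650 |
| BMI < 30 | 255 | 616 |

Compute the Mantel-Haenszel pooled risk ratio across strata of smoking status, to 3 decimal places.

RR_MH = Σ(aᵢ·n₀ᵢ/nᵢ) / Σ(cᵢ·n₁ᵢ/nᵢ), with n₁ᵢ = aᵢ+bᵢ (exposed), n₀ᵢ = cᵢ+dᵢ (unexposed), nᵢ = n₁ᵢ+n₀ᵢ.
Stratum 1 (Non-smokers): n₁ = 1915, n₀ = 2726, n = 4641; a·n₀/n = 1595·2726/4641 = 936.8606; c·n₁/n = 1130·1915/4641 = 466.2680
Stratum 2 (Smokers): n₁ = 3191, n₀ = 871, n = 4062; a·n₀/n = 2541·871/4062 = 544.8575; c·n₁/n = 255·3191/4062 = 200.3213
RR_MH = (936.8606 + 544.8575) / (466.2680 + 200.3213) = 1481.7180 / 666.5893 = 2.22283

2.223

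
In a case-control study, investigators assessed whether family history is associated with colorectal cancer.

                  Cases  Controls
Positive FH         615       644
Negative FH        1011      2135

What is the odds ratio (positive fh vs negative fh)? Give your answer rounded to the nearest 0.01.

Cells: a = 615, b = 644, c = 1011, d = 2135.
OR = (a·d)/(b·c) = (615 × 2135) / (644 × 1011) = 1313025 / 651084 = 2.01668
The odds of colorectal cancer are about 2.02 times as high in the positive fh group.

2.02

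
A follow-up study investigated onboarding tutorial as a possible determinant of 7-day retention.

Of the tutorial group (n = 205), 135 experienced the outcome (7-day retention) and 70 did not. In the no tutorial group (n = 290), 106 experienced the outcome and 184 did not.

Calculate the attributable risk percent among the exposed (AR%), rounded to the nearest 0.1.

44.5

From the description: a = 135, b = 70, c = 106, d = 184.
Risk in exposed = 135/205 = 0.65854; risk in unexposed = 106/290 = 0.36552.
RR = 0.65854/0.36552 = 1.80166
AR% = (RR − 1)/RR × 100 = (1.80166 − 1)/1.80166 × 100 = 44.4955%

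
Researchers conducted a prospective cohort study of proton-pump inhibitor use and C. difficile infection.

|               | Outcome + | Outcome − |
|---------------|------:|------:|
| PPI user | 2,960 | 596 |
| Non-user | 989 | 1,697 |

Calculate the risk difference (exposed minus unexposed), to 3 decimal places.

0.464

Cells: a = 2960, b = 596, c = 989, d = 1697.
Risk in exposed = 2960/3556 = 0.832396; risk in unexposed = 989/2686 = 0.368206.
Risk difference = 0.832396 − 0.368206 = 0.464190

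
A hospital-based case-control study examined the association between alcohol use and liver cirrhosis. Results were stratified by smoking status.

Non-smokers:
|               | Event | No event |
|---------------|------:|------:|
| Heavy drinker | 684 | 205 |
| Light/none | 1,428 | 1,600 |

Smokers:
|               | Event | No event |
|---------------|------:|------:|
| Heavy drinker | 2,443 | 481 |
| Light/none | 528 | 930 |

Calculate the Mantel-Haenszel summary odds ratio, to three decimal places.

6.013

OR_MH = Σ(aᵢdᵢ/nᵢ) / Σ(bᵢcᵢ/nᵢ), where nᵢ is the stratum total.
Stratum 1 (Non-smokers): n = 3917; a·d/n = 684·1600/3917 = 279.3975; b·c/n = 205·1428/3917 = 74.7358
Stratum 2 (Smokers): n = 4382; a·d/n = 2443·930/4382 = 518.4824; b·c/n = 481·528/4382 = 57.9571
OR_MH = (279.3975 + 518.4824) / (74.7358 + 57.9571) = 797.8799 / 132.6929 = 6.01298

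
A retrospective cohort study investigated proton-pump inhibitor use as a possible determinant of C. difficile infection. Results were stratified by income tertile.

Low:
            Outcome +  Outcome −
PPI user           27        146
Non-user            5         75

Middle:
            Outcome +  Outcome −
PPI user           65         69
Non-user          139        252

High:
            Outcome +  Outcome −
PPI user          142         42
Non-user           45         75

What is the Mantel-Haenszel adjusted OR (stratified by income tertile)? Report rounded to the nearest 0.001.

2.712

OR_MH = Σ(aᵢdᵢ/nᵢ) / Σ(bᵢcᵢ/nᵢ), where nᵢ is the stratum total.
Stratum 1 (Low): n = 253; a·d/n = 27·75/253 = 8.0040; b·c/n = 146·5/253 = 2.8854
Stratum 2 (Middle): n = 525; a·d/n = 65·252/525 = 31.2000; b·c/n = 69·139/525 = 18.2686
Stratum 3 (High): n = 304; a·d/n = 142·75/304 = 35.0329; b·c/n = 42·45/304 = 6.2171
OR_MH = (8.0040 + 31.2000 + 35.0329) / (2.8854 + 18.2686 + 6.2171) = 74.2368 / 27.3711 = 2.71224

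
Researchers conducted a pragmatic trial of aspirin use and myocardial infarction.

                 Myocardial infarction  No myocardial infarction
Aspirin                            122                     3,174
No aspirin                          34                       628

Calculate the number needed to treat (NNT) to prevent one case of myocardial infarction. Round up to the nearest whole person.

Risk in treated group = 122/3296 = 0.03701; risk in control = 34/662 = 0.05136.
Absolute risk reduction = 0.05136 − 0.03701 = 0.01434
NNT = 1 / ARR = 1 / 0.01434 = 69.711 → round up → 70

70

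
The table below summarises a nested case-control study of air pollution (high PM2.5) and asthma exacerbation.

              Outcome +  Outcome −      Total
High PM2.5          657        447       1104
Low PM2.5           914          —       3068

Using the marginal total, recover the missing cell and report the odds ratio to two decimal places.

3.46

The missing cell is in the unexposed row: 3068 − 914 = 2154.
So a = 657, b = 447, c = 914, d = 2154.
OR = (a·d)/(b·c) = (657 × 2154) / (447 × 914) = 1415178 / 408558 = 3.46384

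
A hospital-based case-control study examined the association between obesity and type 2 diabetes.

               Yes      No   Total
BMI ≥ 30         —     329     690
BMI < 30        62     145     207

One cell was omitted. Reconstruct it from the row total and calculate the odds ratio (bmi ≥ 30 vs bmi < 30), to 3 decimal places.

The missing cell is in the exposed row: 690 − 329 = 361.
So a = 361, b = 329, c = 62, d = 145.
OR = (a·d)/(b·c) = (361 × 145) / (329 × 62) = 52345 / 20398 = 2.56618

2.566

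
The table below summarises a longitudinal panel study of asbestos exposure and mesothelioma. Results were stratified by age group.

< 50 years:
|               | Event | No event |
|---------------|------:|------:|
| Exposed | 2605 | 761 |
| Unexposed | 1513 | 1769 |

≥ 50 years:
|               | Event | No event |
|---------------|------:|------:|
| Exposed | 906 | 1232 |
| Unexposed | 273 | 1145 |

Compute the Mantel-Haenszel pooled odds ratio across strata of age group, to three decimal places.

OR_MH = Σ(aᵢdᵢ/nᵢ) / Σ(bᵢcᵢ/nᵢ), where nᵢ is the stratum total.
Stratum 1 (< 50 years): n = 6648; a·d/n = 2605·1769/6648 = 693.1776; b·c/n = 761·1513/6648 = 173.1939
Stratum 2 (≥ 50 years): n = 3556; a·d/n = 906·1145/3556 = 291.7238; b·c/n = 1232·273/3556 = 94.5827
OR_MH = (693.1776 + 291.7238) / (173.1939 + 94.5827) = 984.9015 / 267.7766 = 3.67807

3.678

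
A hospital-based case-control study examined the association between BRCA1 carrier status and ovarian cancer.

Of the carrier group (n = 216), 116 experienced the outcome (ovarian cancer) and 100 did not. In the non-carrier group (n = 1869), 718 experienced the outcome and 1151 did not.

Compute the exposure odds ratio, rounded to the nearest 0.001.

1.860

From the description: a = 116, b = 100, c = 718, d = 1151.
OR = (a·d)/(b·c) = (116 × 1151) / (100 × 718) = 133516 / 71800 = 1.85955
The odds of ovarian cancer are about 1.86 times as high in the carrier group.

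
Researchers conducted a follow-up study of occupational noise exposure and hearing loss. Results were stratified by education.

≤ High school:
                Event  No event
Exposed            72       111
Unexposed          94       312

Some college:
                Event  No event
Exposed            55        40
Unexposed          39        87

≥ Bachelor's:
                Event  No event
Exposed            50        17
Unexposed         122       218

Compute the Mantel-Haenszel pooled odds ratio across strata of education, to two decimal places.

2.90

OR_MH = Σ(aᵢdᵢ/nᵢ) / Σ(bᵢcᵢ/nᵢ), where nᵢ is the stratum total.
Stratum 1 (≤ High school): n = 589; a·d/n = 72·312/589 = 38.1392; b·c/n = 111·94/589 = 17.7148
Stratum 2 (Some college): n = 221; a·d/n = 55·87/221 = 21.6516; b·c/n = 40·39/221 = 7.0588
Stratum 3 (≥ Bachelor's): n = 407; a·d/n = 50·218/407 = 26.7813; b·c/n = 17·122/407 = 5.0958
OR_MH = (38.1392 + 21.6516 + 26.7813) / (17.7148 + 7.0588 + 5.0958) = 86.5721 / 29.8694 = 2.89835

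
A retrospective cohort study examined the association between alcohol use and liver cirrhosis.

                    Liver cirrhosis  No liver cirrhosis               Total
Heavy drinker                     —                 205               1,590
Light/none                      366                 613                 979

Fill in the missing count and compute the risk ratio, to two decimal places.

The missing cell is in the exposed row: 1590 − 205 = 1385.
So a = 1385, b = 205, c = 366, d = 613.
RR = [a/(a+b)] / [c/(c+d)] = (1385/1590) / (366/979) = 0.87107/0.37385 = 2.32999

2.33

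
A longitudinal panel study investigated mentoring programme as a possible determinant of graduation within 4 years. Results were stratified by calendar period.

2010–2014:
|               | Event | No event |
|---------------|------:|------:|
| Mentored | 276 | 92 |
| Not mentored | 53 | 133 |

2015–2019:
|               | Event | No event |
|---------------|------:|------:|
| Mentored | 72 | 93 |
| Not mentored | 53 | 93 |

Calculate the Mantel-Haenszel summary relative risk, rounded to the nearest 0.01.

2.00

RR_MH = Σ(aᵢ·n₀ᵢ/nᵢ) / Σ(cᵢ·n₁ᵢ/nᵢ), with n₁ᵢ = aᵢ+bᵢ (exposed), n₀ᵢ = cᵢ+dᵢ (unexposed), nᵢ = n₁ᵢ+n₀ᵢ.
Stratum 1 (2010–2014): n₁ = 368, n₀ = 186, n = 554; a·n₀/n = 276·186/554 = 92.6643; c·n₁/n = 53·368/554 = 35.2058
Stratum 2 (2015–2019): n₁ = 165, n₀ = 146, n = 311; a·n₀/n = 72·146/311 = 33.8006; c·n₁/n = 53·165/311 = 28.1190
RR_MH = (92.6643 + 33.8006) / (35.2058 + 28.1190) = 126.4649 / 63.3247 = 1.99709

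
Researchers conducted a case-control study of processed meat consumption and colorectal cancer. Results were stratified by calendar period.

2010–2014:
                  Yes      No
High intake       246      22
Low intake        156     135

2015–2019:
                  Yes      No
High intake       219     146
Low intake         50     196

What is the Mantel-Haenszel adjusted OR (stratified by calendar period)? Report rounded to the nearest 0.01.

OR_MH = Σ(aᵢdᵢ/nᵢ) / Σ(bᵢcᵢ/nᵢ), where nᵢ is the stratum total.
Stratum 1 (2010–2014): n = 559; a·d/n = 246·135/559 = 59.4097; b·c/n = 22·156/559 = 6.1395
Stratum 2 (2015–2019): n = 611; a·d/n = 219·196/611 = 70.2520; b·c/n = 146·50/611 = 11.9476
OR_MH = (59.4097 + 70.2520) / (6.1395 + 11.9476) = 129.6617 / 18.0872 = 7.16871

7.17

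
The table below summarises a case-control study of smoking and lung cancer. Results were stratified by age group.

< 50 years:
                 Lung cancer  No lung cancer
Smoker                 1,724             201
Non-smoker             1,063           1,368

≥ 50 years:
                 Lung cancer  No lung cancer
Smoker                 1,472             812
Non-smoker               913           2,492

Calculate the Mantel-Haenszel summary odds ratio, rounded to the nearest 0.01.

OR_MH = Σ(aᵢdᵢ/nᵢ) / Σ(bᵢcᵢ/nᵢ), where nᵢ is the stratum total.
Stratum 1 (< 50 years): n = 4356; a·d/n = 1724·1368/4356 = 541.4215; b·c/n = 201·1063/4356 = 49.0503
Stratum 2 (≥ 50 years): n = 5689; a·d/n = 1472·2492/5689 = 644.7924; b·c/n = 812·913/5689 = 130.3139
OR_MH = (541.4215 + 644.7924) / (49.0503 + 130.3139) = 1186.2139 / 179.3642 = 6.61344

6.61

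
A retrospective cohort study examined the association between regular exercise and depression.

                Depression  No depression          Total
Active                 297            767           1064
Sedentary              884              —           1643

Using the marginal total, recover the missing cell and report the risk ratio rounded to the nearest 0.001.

0.519

The missing cell is in the unexposed row: 1643 − 884 = 759.
So a = 297, b = 767, c = 884, d = 759.
RR = [a/(a+b)] / [c/(c+d)] = (297/1064) / (884/1643) = 0.27914/0.53804 = 0.51880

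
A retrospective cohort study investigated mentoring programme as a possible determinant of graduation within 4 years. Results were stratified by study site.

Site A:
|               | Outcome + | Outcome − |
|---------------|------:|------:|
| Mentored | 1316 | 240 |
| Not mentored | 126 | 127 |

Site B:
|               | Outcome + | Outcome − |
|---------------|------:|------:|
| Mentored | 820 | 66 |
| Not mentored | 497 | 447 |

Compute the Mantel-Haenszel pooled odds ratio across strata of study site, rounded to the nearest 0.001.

OR_MH = Σ(aᵢdᵢ/nᵢ) / Σ(bᵢcᵢ/nᵢ), where nᵢ is the stratum total.
Stratum 1 (Site A): n = 1809; a·d/n = 1316·127/1809 = 92.3892; b·c/n = 240·126/1809 = 16.7164
Stratum 2 (Site B): n = 1830; a·d/n = 820·447/1830 = 200.2951; b·c/n = 66·497/1830 = 17.9246
OR_MH = (92.3892 + 200.2951) / (16.7164 + 17.9246) = 292.6842 / 34.6410 = 8.44907

8.449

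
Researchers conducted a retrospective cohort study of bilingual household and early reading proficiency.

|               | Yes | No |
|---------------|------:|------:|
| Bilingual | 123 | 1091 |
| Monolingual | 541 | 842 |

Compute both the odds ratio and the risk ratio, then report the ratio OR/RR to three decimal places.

0.677

Cells: a = 123, b = 1091, c = 541, d = 842.
OR = (123·842)/(1091·541) = 103566/590231 = 0.17547
Risk in exposed = 123/1214 = 0.10132; risk in unexposed = 541/1383 = 0.39118; RR = 0.25901
OR/RR = 0.17547 / 0.25901 = 0.67746
The outcome is not rare, so the OR lies further from 1 than the RR.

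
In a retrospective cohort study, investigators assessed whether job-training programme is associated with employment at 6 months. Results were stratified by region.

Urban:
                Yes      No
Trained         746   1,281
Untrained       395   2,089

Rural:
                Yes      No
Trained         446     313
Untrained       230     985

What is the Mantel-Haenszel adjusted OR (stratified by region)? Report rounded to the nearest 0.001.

OR_MH = Σ(aᵢdᵢ/nᵢ) / Σ(bᵢcᵢ/nᵢ), where nᵢ is the stratum total.
Stratum 1 (Urban): n = 4511; a·d/n = 746·2089/4511 = 345.4653; b·c/n = 1281·395/4511 = 112.1691
Stratum 2 (Rural): n = 1974; a·d/n = 446·985/1974 = 222.5481; b·c/n = 313·230/1974 = 36.4691
OR_MH = (345.4653 + 222.5481) / (112.1691 + 36.4691) = 568.0134 / 148.6382 = 3.82145

3.821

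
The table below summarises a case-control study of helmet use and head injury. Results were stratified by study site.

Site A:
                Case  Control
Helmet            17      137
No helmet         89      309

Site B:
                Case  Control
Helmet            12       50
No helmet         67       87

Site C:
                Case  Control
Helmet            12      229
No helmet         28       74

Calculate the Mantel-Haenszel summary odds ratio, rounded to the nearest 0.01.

0.30

OR_MH = Σ(aᵢdᵢ/nᵢ) / Σ(bᵢcᵢ/nᵢ), where nᵢ is the stratum total.
Stratum 1 (Site A): n = 552; a·d/n = 17·309/552 = 9.5163; b·c/n = 137·89/552 = 22.0888
Stratum 2 (Site B): n = 216; a·d/n = 12·87/216 = 4.8333; b·c/n = 50·67/216 = 15.5093
Stratum 3 (Site C): n = 343; a·d/n = 12·74/343 = 2.5889; b·c/n = 229·28/343 = 18.6939
OR_MH = (9.5163 + 4.8333 + 2.5889) / (22.0888 + 15.5093 + 18.6939) = 16.9386 / 56.2919 = 0.30091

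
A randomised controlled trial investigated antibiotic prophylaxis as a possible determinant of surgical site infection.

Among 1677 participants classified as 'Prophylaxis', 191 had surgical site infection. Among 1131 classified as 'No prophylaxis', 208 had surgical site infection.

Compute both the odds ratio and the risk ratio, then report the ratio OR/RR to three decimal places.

From the description: a = 191, b = 1486, c = 208, d = 923.
OR = (191·923)/(1486·208) = 176293/309088 = 0.57037
Risk in exposed = 191/1677 = 0.11389; risk in unexposed = 208/1131 = 0.18391; RR = 0.61930
OR/RR = 0.57037 / 0.61930 = 0.92099
The outcome is not rare, so the OR lies further from 1 than the RR.

0.921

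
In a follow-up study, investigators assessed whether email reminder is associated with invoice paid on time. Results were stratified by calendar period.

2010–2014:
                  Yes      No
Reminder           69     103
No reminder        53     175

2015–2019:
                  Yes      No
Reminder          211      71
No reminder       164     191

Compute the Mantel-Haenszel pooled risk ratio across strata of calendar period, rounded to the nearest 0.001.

1.645

RR_MH = Σ(aᵢ·n₀ᵢ/nᵢ) / Σ(cᵢ·n₁ᵢ/nᵢ), with n₁ᵢ = aᵢ+bᵢ (exposed), n₀ᵢ = cᵢ+dᵢ (unexposed), nᵢ = n₁ᵢ+n₀ᵢ.
Stratum 1 (2010–2014): n₁ = 172, n₀ = 228, n = 400; a·n₀/n = 69·228/400 = 39.3300; c·n₁/n = 53·172/400 = 22.7900
Stratum 2 (2015–2019): n₁ = 282, n₀ = 355, n = 637; a·n₀/n = 211·355/637 = 117.5903; c·n₁/n = 164·282/637 = 72.6028
RR_MH = (39.3300 + 117.5903) / (22.7900 + 72.6028) = 156.9203 / 95.3928 = 1.64499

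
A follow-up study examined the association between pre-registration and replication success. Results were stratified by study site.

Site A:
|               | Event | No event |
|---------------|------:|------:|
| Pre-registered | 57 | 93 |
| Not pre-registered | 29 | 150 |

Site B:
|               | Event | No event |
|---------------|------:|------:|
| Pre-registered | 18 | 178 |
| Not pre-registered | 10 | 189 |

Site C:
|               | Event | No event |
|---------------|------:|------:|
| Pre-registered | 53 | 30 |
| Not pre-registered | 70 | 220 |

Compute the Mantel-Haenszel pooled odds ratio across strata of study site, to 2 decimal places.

OR_MH = Σ(aᵢdᵢ/nᵢ) / Σ(bᵢcᵢ/nᵢ), where nᵢ is the stratum total.
Stratum 1 (Site A): n = 329; a·d/n = 57·150/329 = 25.9878; b·c/n = 93·29/329 = 8.1976
Stratum 2 (Site B): n = 395; a·d/n = 18·189/395 = 8.6127; b·c/n = 178·10/395 = 4.5063
Stratum 3 (Site C): n = 373; a·d/n = 53·220/373 = 31.2601; b·c/n = 30·70/373 = 5.6300
OR_MH = (25.9878 + 8.6127 + 31.2601) / (8.1976 + 4.5063 + 5.6300) = 65.8606 / 18.3339 = 3.59228

3.59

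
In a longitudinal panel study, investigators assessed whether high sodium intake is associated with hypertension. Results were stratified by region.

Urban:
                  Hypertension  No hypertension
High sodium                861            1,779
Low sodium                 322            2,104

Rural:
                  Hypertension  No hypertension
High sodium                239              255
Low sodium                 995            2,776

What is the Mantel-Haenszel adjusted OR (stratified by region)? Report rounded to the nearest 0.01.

2.97

OR_MH = Σ(aᵢdᵢ/nᵢ) / Σ(bᵢcᵢ/nᵢ), where nᵢ is the stratum total.
Stratum 1 (Urban): n = 5066; a·d/n = 861·2104/5066 = 357.5886; b·c/n = 1779·322/5066 = 113.0750
Stratum 2 (Rural): n = 4265; a·d/n = 239·2776/4265 = 155.5601; b·c/n = 255·995/4265 = 59.4900
OR_MH = (357.5886 + 155.5601) / (113.0750 + 59.4900) = 513.1488 / 172.5650 = 2.97365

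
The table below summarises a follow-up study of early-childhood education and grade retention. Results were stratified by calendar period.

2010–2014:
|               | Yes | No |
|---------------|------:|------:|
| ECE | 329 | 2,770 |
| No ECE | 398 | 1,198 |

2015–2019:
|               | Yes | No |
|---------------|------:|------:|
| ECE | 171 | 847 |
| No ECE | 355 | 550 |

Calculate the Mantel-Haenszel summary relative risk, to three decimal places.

RR_MH = Σ(aᵢ·n₀ᵢ/nᵢ) / Σ(cᵢ·n₁ᵢ/nᵢ), with n₁ᵢ = aᵢ+bᵢ (exposed), n₀ᵢ = cᵢ+dᵢ (unexposed), nᵢ = n₁ᵢ+n₀ᵢ.
Stratum 1 (2010–2014): n₁ = 3099, n₀ = 1596, n = 4695; a·n₀/n = 329·1596/4695 = 111.8390; c·n₁/n = 398·3099/4695 = 262.7054
Stratum 2 (2015–2019): n₁ = 1018, n₀ = 905, n = 1923; a·n₀/n = 171·905/1923 = 80.4758; c·n₁/n = 355·1018/1923 = 187.9303
RR_MH = (111.8390 + 80.4758) / (262.7054 + 187.9303) = 192.3148 / 450.6357 = 0.42676

0.427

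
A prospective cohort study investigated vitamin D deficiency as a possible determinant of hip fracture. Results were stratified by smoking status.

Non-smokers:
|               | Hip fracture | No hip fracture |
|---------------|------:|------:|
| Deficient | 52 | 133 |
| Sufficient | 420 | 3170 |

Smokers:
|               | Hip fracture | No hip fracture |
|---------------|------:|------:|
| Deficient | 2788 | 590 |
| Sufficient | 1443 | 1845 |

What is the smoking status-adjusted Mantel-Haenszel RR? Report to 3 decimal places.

RR_MH = Σ(aᵢ·n₀ᵢ/nᵢ) / Σ(cᵢ·n₁ᵢ/nᵢ), with n₁ᵢ = aᵢ+bᵢ (exposed), n₀ᵢ = cᵢ+dᵢ (unexposed), nᵢ = n₁ᵢ+n₀ᵢ.
Stratum 1 (Non-smokers): n₁ = 185, n₀ = 3590, n = 3775; a·n₀/n = 52·3590/3775 = 49.4517; c·n₁/n = 420·185/3775 = 20.5828
Stratum 2 (Smokers): n₁ = 3378, n₀ = 3288, n = 6666; a·n₀/n = 2788·3288/6666 = 1375.1791; c·n₁/n = 1443·3378/6666 = 731.2412
RR_MH = (49.4517 + 1375.1791) / (20.5828 + 731.2412) = 1424.6308 / 751.8240 = 1.89490

1.895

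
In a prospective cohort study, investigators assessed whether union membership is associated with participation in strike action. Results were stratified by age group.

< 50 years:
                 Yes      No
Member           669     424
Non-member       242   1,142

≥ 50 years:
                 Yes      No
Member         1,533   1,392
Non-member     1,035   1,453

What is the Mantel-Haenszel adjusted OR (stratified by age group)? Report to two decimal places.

2.34

OR_MH = Σ(aᵢdᵢ/nᵢ) / Σ(bᵢcᵢ/nᵢ), where nᵢ is the stratum total.
Stratum 1 (< 50 years): n = 2477; a·d/n = 669·1142/2477 = 308.4368; b·c/n = 424·242/2477 = 41.4243
Stratum 2 (≥ 50 years): n = 5413; a·d/n = 1533·1453/5413 = 411.4999; b·c/n = 1392·1035/5413 = 266.1592
OR_MH = (308.4368 + 411.4999) / (41.4243 + 266.1592) = 719.9367 / 307.5835 = 2.34062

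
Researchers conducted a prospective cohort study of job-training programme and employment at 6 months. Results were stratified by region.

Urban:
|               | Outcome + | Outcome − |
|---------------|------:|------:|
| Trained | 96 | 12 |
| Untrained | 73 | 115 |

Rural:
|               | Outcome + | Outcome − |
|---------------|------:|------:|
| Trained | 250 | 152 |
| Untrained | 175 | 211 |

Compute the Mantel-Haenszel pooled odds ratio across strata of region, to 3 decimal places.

OR_MH = Σ(aᵢdᵢ/nᵢ) / Σ(bᵢcᵢ/nᵢ), where nᵢ is the stratum total.
Stratum 1 (Urban): n = 296; a·d/n = 96·115/296 = 37.2973; b·c/n = 12·73/296 = 2.9595
Stratum 2 (Rural): n = 788; a·d/n = 250·211/788 = 66.9416; b·c/n = 152·175/788 = 33.7563
OR_MH = (37.2973 + 66.9416) / (2.9595 + 33.7563) = 104.2389 / 36.7158 = 2.83907

2.839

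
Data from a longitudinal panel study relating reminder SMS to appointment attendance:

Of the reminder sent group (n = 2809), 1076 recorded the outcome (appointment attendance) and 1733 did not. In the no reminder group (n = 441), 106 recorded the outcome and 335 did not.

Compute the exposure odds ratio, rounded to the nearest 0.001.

1.962

From the description: a = 1076, b = 1733, c = 106, d = 335.
OR = (a·d)/(b·c) = (1076 × 335) / (1733 × 106) = 360460 / 183698 = 1.96224
The odds of appointment attendance are about 1.96 times as high in the reminder sent group.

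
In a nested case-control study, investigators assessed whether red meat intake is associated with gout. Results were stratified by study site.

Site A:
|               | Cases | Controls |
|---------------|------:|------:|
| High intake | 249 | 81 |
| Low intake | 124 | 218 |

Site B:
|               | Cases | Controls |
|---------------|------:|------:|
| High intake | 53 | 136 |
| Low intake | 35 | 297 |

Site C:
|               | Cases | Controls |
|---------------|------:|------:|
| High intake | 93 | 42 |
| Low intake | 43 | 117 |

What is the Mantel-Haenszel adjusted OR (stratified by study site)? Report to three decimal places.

4.896

OR_MH = Σ(aᵢdᵢ/nᵢ) / Σ(bᵢcᵢ/nᵢ), where nᵢ is the stratum total.
Stratum 1 (Site A): n = 672; a·d/n = 249·218/672 = 80.7768; b·c/n = 81·124/672 = 14.9464
Stratum 2 (Site B): n = 521; a·d/n = 53·297/521 = 30.2131; b·c/n = 136·35/521 = 9.1363
Stratum 3 (Site C): n = 295; a·d/n = 93·117/295 = 36.8847; b·c/n = 42·43/295 = 6.1220
OR_MH = (80.7768 + 30.2131 + 36.8847) / (14.9464 + 9.1363 + 6.1220) = 147.8746 / 30.2047 = 4.89574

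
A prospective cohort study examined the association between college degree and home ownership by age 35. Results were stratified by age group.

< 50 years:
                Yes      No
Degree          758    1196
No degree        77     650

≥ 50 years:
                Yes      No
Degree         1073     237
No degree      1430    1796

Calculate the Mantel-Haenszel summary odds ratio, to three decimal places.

5.580

OR_MH = Σ(aᵢdᵢ/nᵢ) / Σ(bᵢcᵢ/nᵢ), where nᵢ is the stratum total.
Stratum 1 (< 50 years): n = 2681; a·d/n = 758·650/2681 = 183.7747; b·c/n = 1196·77/2681 = 34.3499
Stratum 2 (≥ 50 years): n = 4536; a·d/n = 1073·1796/4536 = 424.8474; b·c/n = 237·1430/4536 = 74.7156
OR_MH = (183.7747 + 424.8474) / (34.3499 + 74.7156) = 608.6222 / 109.0655 = 5.58034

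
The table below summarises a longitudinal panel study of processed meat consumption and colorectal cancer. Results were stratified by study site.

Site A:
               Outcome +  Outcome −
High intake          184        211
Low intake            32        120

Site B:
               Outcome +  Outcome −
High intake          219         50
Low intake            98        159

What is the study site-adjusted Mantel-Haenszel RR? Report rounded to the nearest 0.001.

2.160

RR_MH = Σ(aᵢ·n₀ᵢ/nᵢ) / Σ(cᵢ·n₁ᵢ/nᵢ), with n₁ᵢ = aᵢ+bᵢ (exposed), n₀ᵢ = cᵢ+dᵢ (unexposed), nᵢ = n₁ᵢ+n₀ᵢ.
Stratum 1 (Site A): n₁ = 395, n₀ = 152, n = 547; a·n₀/n = 184·152/547 = 51.1298; c·n₁/n = 32·395/547 = 23.1079
Stratum 2 (Site B): n₁ = 269, n₀ = 257, n = 526; a·n₀/n = 219·257/526 = 107.0019; c·n₁/n = 98·269/526 = 50.1179
RR_MH = (51.1298 + 107.0019) / (23.1079 + 50.1179) = 158.1317 / 73.2257 = 2.15951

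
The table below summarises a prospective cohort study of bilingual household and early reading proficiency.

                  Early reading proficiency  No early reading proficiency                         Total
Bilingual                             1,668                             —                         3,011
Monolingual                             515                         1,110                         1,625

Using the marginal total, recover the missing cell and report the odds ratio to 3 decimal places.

2.677

The missing cell is in the exposed row: 3011 − 1668 = 1343.
So a = 1668, b = 1343, c = 515, d = 1110.
OR = (a·d)/(b·c) = (1668 × 1110) / (1343 × 515) = 1851480 / 691645 = 2.67692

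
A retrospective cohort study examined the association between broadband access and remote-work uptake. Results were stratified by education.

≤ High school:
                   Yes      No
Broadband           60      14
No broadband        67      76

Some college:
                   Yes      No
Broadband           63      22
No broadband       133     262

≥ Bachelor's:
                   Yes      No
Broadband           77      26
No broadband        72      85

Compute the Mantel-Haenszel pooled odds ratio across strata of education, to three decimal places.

4.573

OR_MH = Σ(aᵢdᵢ/nᵢ) / Σ(bᵢcᵢ/nᵢ), where nᵢ is the stratum total.
Stratum 1 (≤ High school): n = 217; a·d/n = 60·76/217 = 21.0138; b·c/n = 14·67/217 = 4.3226
Stratum 2 (Some college): n = 480; a·d/n = 63·262/480 = 34.3875; b·c/n = 22·133/480 = 6.0958
Stratum 3 (≥ Bachelor's): n = 260; a·d/n = 77·85/260 = 25.1731; b·c/n = 26·72/260 = 7.2000
OR_MH = (21.0138 + 34.3875 + 25.1731) / (4.3226 + 6.0958 + 7.2000) = 80.5744 / 17.6184 = 4.57331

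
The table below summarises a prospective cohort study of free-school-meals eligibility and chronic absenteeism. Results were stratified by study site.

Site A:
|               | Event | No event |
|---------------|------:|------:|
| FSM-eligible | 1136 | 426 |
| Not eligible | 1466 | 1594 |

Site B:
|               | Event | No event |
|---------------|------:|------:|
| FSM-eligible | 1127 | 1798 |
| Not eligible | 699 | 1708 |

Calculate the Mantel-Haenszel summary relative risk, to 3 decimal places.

RR_MH = Σ(aᵢ·n₀ᵢ/nᵢ) / Σ(cᵢ·n₁ᵢ/nᵢ), with n₁ᵢ = aᵢ+bᵢ (exposed), n₀ᵢ = cᵢ+dᵢ (unexposed), nᵢ = n₁ᵢ+n₀ᵢ.
Stratum 1 (Site A): n₁ = 1562, n₀ = 3060, n = 4622; a·n₀/n = 1136·3060/4622 = 752.0900; c·n₁/n = 1466·1562/4622 = 495.4331
Stratum 2 (Site B): n₁ = 2925, n₀ = 2407, n = 5332; a·n₀/n = 1127·2407/5332 = 508.7564; c·n₁/n = 699·2925/5332 = 383.4537
RR_MH = (752.0900 + 508.7564) / (495.4331 + 383.4537) = 1260.8464 / 878.8868 = 1.43459

1.435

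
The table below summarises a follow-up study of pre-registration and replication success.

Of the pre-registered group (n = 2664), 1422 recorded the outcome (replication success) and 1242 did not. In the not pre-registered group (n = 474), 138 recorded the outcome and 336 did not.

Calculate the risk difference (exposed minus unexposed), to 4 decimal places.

From the description: a = 1422, b = 1242, c = 138, d = 336.
Risk in exposed = 1422/2664 = 0.533784; risk in unexposed = 138/474 = 0.291139.
Risk difference = 0.533784 − 0.291139 = 0.242645

0.2426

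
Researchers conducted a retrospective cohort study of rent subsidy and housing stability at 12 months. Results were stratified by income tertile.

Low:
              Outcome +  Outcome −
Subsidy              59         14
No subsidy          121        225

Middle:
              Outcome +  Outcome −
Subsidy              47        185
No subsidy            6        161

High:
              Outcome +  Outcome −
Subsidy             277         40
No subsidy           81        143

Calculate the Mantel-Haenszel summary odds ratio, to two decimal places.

OR_MH = Σ(aᵢdᵢ/nᵢ) / Σ(bᵢcᵢ/nᵢ), where nᵢ is the stratum total.
Stratum 1 (Low): n = 419; a·d/n = 59·225/419 = 31.6826; b·c/n = 14·121/419 = 4.0430
Stratum 2 (Middle): n = 399; a·d/n = 47·161/399 = 18.9649; b·c/n = 185·6/399 = 2.7820
Stratum 3 (High): n = 541; a·d/n = 277·143/541 = 73.2181; b·c/n = 40·81/541 = 5.9889
OR_MH = (31.6826 + 18.9649 + 73.2181) / (4.0430 + 2.7820 + 5.9889) = 123.8656 / 12.8138 = 9.66656

9.67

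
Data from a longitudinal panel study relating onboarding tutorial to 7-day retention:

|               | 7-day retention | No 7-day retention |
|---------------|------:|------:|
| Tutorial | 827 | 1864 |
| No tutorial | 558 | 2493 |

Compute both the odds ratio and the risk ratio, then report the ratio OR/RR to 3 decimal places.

Cells: a = 827, b = 1864, c = 558, d = 2493.
OR = (827·2493)/(1864·558) = 2061711/1040112 = 1.98220
Risk in exposed = 827/2691 = 0.30732; risk in unexposed = 558/3051 = 0.18289; RR = 1.68035
OR/RR = 1.98220 / 1.68035 = 1.17964
The outcome is not rare, so the OR lies further from 1 than the RR.

1.180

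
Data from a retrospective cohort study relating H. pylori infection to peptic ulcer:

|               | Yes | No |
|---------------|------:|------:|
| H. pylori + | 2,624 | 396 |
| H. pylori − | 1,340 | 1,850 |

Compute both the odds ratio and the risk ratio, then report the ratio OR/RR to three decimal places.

Cells: a = 2624, b = 396, c = 1340, d = 1850.
OR = (2624·1850)/(396·1340) = 4854400/530640 = 9.14820
Risk in exposed = 2624/3020 = 0.86887; risk in unexposed = 1340/3190 = 0.42006; RR = 2.06844
OR/RR = 9.14820 / 2.06844 = 4.42275
The outcome is not rare, so the OR lies further from 1 than the RR.

4.423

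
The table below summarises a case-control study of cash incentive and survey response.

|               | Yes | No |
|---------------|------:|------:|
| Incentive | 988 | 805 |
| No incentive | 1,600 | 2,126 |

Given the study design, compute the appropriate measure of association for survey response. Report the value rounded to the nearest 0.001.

1.631

Cells: a = 988, b = 805, c = 1600, d = 2126.
This is a case-control study: participants were sampled on outcome status, so risks in the source population cannot be estimated directly — relative risk is not valid here. The odds ratio is the appropriate measure.
OR = (a·d)/(b·c) = (988 × 2126) / (805 × 1600) = 2100488 / 1288000 = 1.63081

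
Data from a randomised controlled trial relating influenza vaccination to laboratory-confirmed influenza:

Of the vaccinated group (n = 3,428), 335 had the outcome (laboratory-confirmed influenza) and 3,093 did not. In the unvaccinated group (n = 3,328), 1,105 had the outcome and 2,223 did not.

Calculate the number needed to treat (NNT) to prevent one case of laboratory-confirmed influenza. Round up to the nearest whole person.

Risk in treated group = 335/3428 = 0.09772; risk in control = 1105/3328 = 0.33203.
Absolute risk reduction = 0.33203 − 0.09772 = 0.23431
NNT = 1 / ARR = 1 / 0.23431 = 4.268 → round up → 5

5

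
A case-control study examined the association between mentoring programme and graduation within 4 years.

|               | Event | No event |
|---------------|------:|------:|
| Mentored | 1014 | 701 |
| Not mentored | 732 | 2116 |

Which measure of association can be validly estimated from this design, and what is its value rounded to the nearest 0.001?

Cells: a = 1014, b = 701, c = 732, d = 2116.
This is a case-control study: participants were sampled on outcome status, so risks in the source population cannot be estimated directly — relative risk is not valid here. The odds ratio is the appropriate measure.
OR = (a·d)/(b·c) = (1014 × 2116) / (701 × 732) = 2145624 / 513132 = 4.18143

4.181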